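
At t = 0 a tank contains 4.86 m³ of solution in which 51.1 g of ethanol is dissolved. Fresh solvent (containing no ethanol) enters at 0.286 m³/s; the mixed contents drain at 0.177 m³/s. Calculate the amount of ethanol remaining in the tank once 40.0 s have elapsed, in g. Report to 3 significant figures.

Let m(t) be the amount of ethanol. Volume: V(t) = V₀ + (Q_in − Q_out) t = 4.86 + 0.10900 t; V(40.0) = 9.2200 m³.
No ethanol enters, so dm/dt = −Q_out · (m/V).
dm/m = −Q_out dt/(V₀ + 0.10900 t); integrating gives ln(m/m₀) = −(Q_out/(Q_in−Q_out)) ln(V/V₀).
m = m₀ (V₀/V)^(Q_out/(Q_in−Q_out)) = 51.1 × (4.86/9.2200)^(1.6239) = 18.065 g.

18.1 g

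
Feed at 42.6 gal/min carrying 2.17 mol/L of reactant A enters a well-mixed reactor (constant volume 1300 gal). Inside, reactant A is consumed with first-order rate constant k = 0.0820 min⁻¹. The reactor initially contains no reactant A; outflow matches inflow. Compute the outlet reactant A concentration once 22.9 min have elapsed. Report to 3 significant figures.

0.575 mol/L

Accumulation = in − out − consumed: V dC/dt = Q C_in − Q C − k V C.
dC/dt = (Q/V) C_in − (Q/V + k) C; effective rate a = Q/V + k = 0.032769 + 0.0820 = 0.11477 min⁻¹.
C_ss = Q C_in/(Q + kV) = 0.61958 mol/L; C(t) = C_ss + (C₀ − C_ss) e^(−a t).
C(22.9) = 0.61958 + (-0.61958)·e^(−0.11477·22.9) = 0.61958 + (-0.61958)·0.072207 = 0.57485 mol/L.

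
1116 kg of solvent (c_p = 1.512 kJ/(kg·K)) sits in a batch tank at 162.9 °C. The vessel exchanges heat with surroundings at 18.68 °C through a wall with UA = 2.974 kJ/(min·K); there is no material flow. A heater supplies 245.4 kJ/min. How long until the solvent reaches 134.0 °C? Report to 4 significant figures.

Heat balance on the well-mixed liquid: M c_p dT/dt = −UA(T − T_amb) + Q̇.
τ = M c_p/UA = 567.381 min; T_ss = T_amb + Q̇/UA = 18.68 + 245.4/2.974 = 101.195 °C.
T(t) = T_ss + (T₀ − T_ss)e^(−t/τ); set T = 134.0:
t = −τ ln[(T − T_ss)/(T₀ − T_ss)] = −567.381 · ln(0.531641) = 358.464 min.

358.5 min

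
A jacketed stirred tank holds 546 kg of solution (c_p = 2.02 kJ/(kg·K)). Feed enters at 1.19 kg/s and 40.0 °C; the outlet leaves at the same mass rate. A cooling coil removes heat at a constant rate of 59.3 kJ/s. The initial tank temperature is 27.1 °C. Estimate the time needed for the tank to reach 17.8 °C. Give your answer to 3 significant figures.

M c_p dT/dt = ṁ c_p (T_in − T) − Q̇.
τ = M/ṁ = 458.82 s; T_ss = T_in − Q̇/(ṁ c_p) = 15.331 °C.
T(t) = T_ss + (T₀ − T_ss) e^(−t/τ). Set T = 17.8:
e^(−t/τ) = (17.8 − 15.331)/(27.1 − 15.331) = 0.20981
t = −458.82 · ln(0.20981) = 716.48 s.

716 s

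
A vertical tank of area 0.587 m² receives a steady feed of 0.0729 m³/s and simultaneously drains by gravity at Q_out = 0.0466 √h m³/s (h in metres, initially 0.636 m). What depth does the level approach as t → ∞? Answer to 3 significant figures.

2.45 m

Unsteady balance on liquid volume: A dh/dt = Q_in − 0.0466 √h. At steady state dh/dt = 0:
Q_in = 0.0466 √h_ss ⇒ √h_ss = 0.0729/0.0466 = 1.5644.
h_ss = 1.5644² = 2.4473 m. (Since h₀ = 0.636 m < h_ss, the level will rise toward this value.)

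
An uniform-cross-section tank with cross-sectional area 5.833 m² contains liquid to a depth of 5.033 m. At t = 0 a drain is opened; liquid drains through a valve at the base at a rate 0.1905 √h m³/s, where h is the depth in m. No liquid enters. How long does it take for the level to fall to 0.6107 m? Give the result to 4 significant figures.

A dh/dt = −Q_out = −0.1905 √h.
∫ h^(−1/2) dh = −(0.1905/A) ∫ dt, giving 2√h = 2√h₀ − (0.1905/A) t.
t = 2A(√h₀ − √h)/0.1905 = 2·5.833·(√5.033 − √0.6107)/0.1905
  = 11.6660 × (2.24343 − 0.781473) / 0.1905 = 89.5289 s.

89.53 s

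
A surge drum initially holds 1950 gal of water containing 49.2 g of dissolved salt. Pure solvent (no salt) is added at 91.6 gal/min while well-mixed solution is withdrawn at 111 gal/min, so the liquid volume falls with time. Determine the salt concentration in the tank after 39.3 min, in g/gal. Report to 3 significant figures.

Let m(t) be the amount of salt. Volume: V(t) = V₀ + (Q_in − Q_out) t = 1950 − 19.400 t; V(39.3) = 1187.6 gal.
No salt enters, so dm/dt = −Q_out · (m/V).
dm/m = −Q_out dt/(V₀ − 19.400 t); integrating gives ln(m/m₀) = −(Q_out/(Q_in−Q_out)) ln(V/V₀).
m = m₀ (V₀/V)^(Q_out/(Q_in−Q_out)) = 49.2 × (1950/1187.6)^(-5.7216) = 2.8819 g.
C = m/V = 2.8819/1187.6 = 0.0024267 g/gal.

0.00243 g/gal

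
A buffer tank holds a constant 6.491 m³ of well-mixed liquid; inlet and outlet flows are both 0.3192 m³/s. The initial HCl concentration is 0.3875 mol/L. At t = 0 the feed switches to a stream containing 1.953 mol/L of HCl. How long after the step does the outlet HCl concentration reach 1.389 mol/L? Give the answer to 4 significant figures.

Unsteady species balance (constant V, well mixed): V dC/dt = Q(C_in − C), so τ = V/Q = 20.3352 s.
C(t) = C_in + (C₀ − C_in) e^(−t/τ). Set C = 1.389 and solve for t:
e^(−t/τ) = (C − C_in)/(C₀ − C_in) = (1.389 − 1.953)/(0.3875 − 1.953) = 0.360268
t = −τ ln(…) = 20.3352 × 1.02091 = 20.7603 s.

20.76 s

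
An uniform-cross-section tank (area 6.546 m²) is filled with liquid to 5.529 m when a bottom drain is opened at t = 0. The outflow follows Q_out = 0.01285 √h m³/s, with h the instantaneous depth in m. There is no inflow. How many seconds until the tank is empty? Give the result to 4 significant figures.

2396 s

With no inflow, A dh/dt = −0.01285 √h.
Separate and integrate: 2(√h − √h₀) = −(0.01285/A) t.
Set h = 0: 2√h₀ = (0.01285/A) t_empty ⇒ t_empty = 2A√h₀/0.01285.
t_empty = 2·6.546·√5.529/0.01285 = 13.0920·2.35138/0.01285 = 2395.67 s.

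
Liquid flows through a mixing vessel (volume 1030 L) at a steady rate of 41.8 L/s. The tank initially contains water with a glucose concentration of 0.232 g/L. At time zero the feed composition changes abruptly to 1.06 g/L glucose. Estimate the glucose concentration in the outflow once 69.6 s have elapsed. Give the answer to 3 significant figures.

Accumulation = in − out for the solute gives V dC/dt = Q(C_in − C).
Rewrite as dC/dt + C/τ = C_in/τ, τ = V/Q = 24.641 s.
Integrating: C(t) = C_in + (C₀ − C_in) e^(−t/τ).
C(69.6) = 1.06 + (0.232 − 1.06)·e^(−69.6/24.641) = 1.06 + (-0.82800)·0.059336 = 1.0109 g/L.

1.01 g/L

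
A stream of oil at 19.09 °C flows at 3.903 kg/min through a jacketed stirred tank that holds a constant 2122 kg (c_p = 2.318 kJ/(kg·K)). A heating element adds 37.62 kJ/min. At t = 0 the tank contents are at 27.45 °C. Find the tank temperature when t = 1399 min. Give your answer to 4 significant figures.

M c_p dT/dt = ṁ c_p (T_in − T) + Q̇.
τ = M/ṁ = 543.684 min; T_ss = T_in + Q̇/(ṁ c_p) = 19.09 + 37.62/(3.903·2.318) = 23.2482 °C.
Solution: T(t) = T_ss + (T₀ − T_ss) e^(−t/τ).
T(1399) = 23.2482 + (4.20179)·e^(−1399/543.684) = 23.2482 + (4.20179)·0.0762922 = 23.5688 °C.

23.57 °C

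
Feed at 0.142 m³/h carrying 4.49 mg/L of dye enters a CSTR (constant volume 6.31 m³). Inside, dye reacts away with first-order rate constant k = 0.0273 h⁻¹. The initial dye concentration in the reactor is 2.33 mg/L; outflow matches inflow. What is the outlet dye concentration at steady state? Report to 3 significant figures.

2.03 mg/L

Accumulation = in − out − consumed: V dC/dt = Q C_in − Q C − k V C.
Steady state (dC/dt = 0): C_ss = Q C_in/(Q + kV) = C_in/(1 + kV/Q).
C_ss = 0.142·4.49/(0.142 + 0.0273·6.31) = 0.63758/0.31426 = 2.0288 mg/L.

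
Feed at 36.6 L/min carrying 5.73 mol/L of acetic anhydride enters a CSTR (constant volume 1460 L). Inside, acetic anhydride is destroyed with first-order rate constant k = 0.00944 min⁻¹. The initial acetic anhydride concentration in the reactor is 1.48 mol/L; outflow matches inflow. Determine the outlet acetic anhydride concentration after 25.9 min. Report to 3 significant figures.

V dC/dt = Q(C_in − C) − k V C.
This is linear with rate a = Q/V + k = 0.034508 min⁻¹.
C_ss = Q C_in/(Q + kV) = 4.1625 mol/L; C(t) = C_ss + (C₀ − C_ss) e^(−a t).
C(25.9) = 4.1625 + (-2.6825)·e^(−0.034508·25.9) = 4.1625 + (-2.6825)·0.40911 = 3.0651 mol/L.

3.07 mol/L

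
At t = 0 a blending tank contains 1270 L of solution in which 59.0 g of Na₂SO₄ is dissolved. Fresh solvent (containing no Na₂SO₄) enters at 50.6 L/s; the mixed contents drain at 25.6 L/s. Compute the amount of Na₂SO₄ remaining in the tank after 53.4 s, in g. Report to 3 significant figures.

Let m(t) be the amount of Na₂SO₄. Volume: V(t) = V₀ + (Q_in − Q_out) t = 1270 + 25.000 t; V(53.4) = 2605.0 L.
Solute balance: dm/dt = 0 − Q_out C = −Q_out m/V(t).
Separate: dm/m = −Q_out dt/V(t) ⇒ ln(m/m₀) = −(Q_out/(Q_in−Q_out)) ln(V/V₀).
m = m₀ (V₀/V)^(Q_out/(Q_in−Q_out)) = 59.0 × (1270/2605.0)^(1.0240) = 28.272 g.

28.3 g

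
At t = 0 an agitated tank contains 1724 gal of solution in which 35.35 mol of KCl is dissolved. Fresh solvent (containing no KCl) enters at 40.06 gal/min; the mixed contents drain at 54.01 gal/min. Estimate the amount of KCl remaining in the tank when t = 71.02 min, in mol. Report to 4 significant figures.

Total volume: dV/dt = Q_in − Q_out = -13.9500 gal/min, so V(t) = 1724 − 13.9500 t and V(71.02) = 733.271 gal.
Species balance (pure solvent in): dm/dt = −Q_out · m/V(t).
dm/m = −Q_out dt/(V₀ − 13.9500 t); integrating gives ln(m/m₀) = −(Q_out/(Q_in−Q_out)) ln(V/V₀).
m = m₀ (V₀/V)^(Q_out/(Q_in−Q_out)) = 35.35 × (1724/733.271)^(-3.87168) = 1.29104 mol.

1.291 mol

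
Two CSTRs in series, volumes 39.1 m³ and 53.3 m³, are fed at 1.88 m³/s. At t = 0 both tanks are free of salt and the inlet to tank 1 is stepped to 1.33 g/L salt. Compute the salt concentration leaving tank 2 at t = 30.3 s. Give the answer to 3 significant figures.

0.469 g/L

Time constants: τᵢ = Vᵢ/Q for each well-mixed tank.
τ₁ = 39.1/1.88 = 20.798 s; τ₂ = 53.3/1.88 = 28.351 s.
Tank 1: C₁ = C_in(1 − e^(−t/τ₁)). Tank 2 (τ₁ ≠ τ₂): C₂ = C_in[1 − (τ₁ e^(−t/τ₁) − τ₂ e^(−t/τ₂))/(τ₁ − τ₂)].
At t = 30.3: e^(−t/τ₁) = 0.23296, e^(−t/τ₂) = 0.34344.
C₂ = 1.33·[1 − (20.798·0.23296 − 28.351·0.34344)/(-7.5532)] = 1.33·0.35236 = 0.46863 g/L.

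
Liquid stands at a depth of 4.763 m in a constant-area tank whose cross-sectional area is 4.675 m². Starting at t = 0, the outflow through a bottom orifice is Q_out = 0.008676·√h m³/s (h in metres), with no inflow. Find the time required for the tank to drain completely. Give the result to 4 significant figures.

Unsteady balance on liquid volume: A dh/dt = −0.008676 √h.
This is separable: 2 d(√h)/dt = −0.008676/A, so √h = √h₀ − (0.008676/(2A)) t.
Tank is empty when √h = 0: t_empty = 2A√h₀/0.008676.
t_empty = 2·4.675·√4.763/0.008676 = 9.35000·2.18243/0.008676 = 2351.97 s.

2352 s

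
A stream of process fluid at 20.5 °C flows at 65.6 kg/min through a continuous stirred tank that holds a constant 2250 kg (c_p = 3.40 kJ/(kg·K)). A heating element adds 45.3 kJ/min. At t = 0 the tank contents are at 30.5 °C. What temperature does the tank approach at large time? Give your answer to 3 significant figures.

20.7 °C

M c_p dT/dt = ṁ c_p (T_in − T) + Q̇.
At steady state dT/dt = 0 ⇒ T_ss = T_in + Q̇/(ṁ c_p) = 20.5 + 45.3/(65.6·3.40) = 20.703 °C.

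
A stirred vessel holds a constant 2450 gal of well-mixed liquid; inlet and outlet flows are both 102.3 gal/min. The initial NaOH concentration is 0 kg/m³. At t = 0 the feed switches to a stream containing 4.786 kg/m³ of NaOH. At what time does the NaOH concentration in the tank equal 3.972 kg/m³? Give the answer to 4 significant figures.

Species balance: V dC/dt = Q(C_in − C) ⇒ τ = V/Q = 23.9492 min.
C(t) = C_in + (C₀ − C_in) e^(−t/τ). Set C = 3.972 and solve for t:
e^(−t/τ) = (C − C_in)/(C₀ − C_in) = (3.972 − 4.786)/(0 − 4.786) = 0.170079
t = −τ ln(…) = 23.9492 × 1.77149 = 42.4257 min.

42.43 min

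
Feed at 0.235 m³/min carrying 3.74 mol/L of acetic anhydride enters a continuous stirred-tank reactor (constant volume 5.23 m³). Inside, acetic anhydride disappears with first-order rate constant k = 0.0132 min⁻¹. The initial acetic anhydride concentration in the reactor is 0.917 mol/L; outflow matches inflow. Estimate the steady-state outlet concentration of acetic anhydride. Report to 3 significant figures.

Accumulation = in − out − consumed: V dC/dt = Q C_in − Q C − k V C.
At steady state: 0 = Q C_in − (Q + kV) C_ss, so C_ss = Q C_in/(Q + kV).
C_ss = 0.235·3.74/(0.235 + 0.0132·5.23) = 0.87890/0.30404 = 2.8908 mol/L.

2.89 mol/L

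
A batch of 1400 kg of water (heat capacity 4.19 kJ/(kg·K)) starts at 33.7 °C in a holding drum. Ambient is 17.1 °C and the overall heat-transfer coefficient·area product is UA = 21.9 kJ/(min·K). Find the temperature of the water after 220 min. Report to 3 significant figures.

Lumped-capacitance energy balance: M c_p dT/dt = UA(T_amb − T).
dT/dt = (T_ss − T)/τ with T_ss = T_amb = 17.100 °C, τ = M c_p/UA = 1400·4.19/21.9 = 267.85 min.
Integrating: T(t) = T_ss + (T₀ − T_ss) e^(−t/τ).
T(220) = 17.100 + (16.600)·0.43984 = 24.401 °C.

24.4 °C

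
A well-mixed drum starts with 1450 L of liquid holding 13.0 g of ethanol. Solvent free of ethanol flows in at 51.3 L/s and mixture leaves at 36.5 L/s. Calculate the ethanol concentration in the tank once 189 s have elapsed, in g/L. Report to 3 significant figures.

Total volume: dV/dt = Q_in − Q_out = 14.800 L/s, so V(t) = 1450 + 14.800 t and V(189) = 4247.2 L.
Species balance (pure solvent in): dm/dt = −Q_out · m/V(t).
dm/m = −Q_out dt/(V₀ + 14.800 t); integrating gives ln(m/m₀) = −(Q_out/(Q_in−Q_out)) ln(V/V₀).
m = m₀ (V₀/V)^(Q_out/(Q_in−Q_out)) = 13.0 × (1450/4247.2)^(2.4662) = 0.91807 g.
C = m/V = 0.91807/4247.2 = 0.00021616 g/L.

0.000216 g/L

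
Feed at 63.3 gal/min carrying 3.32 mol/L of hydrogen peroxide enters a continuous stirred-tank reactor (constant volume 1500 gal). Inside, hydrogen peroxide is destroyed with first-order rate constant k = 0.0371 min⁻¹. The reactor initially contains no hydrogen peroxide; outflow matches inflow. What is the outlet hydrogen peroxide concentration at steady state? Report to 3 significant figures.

1.77 mol/L

Accumulation = in − out − consumed: V dC/dt = Q C_in − Q C − k V C.
Steady state (dC/dt = 0): C_ss = Q C_in/(Q + kV) = C_in/(1 + kV/Q).
C_ss = 63.3·3.32/(63.3 + 0.0371·1500) = 210.16/118.95 = 1.7668 mol/L.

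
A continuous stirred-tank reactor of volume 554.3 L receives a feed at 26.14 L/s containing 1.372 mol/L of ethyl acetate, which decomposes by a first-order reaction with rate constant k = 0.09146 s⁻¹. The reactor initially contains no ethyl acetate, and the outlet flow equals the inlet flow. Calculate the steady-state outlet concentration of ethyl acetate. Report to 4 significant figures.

Accumulation = in − out − consumed: V dC/dt = Q C_in − Q C − k V C.
Steady state (dC/dt = 0): C_ss = Q C_in/(Q + kV) = C_in/(1 + kV/Q).
C_ss = 26.14·1.372/(26.14 + 0.09146·554.3) = 35.8641/76.8363 = 0.466760 mol/L.

0.4668 mol/L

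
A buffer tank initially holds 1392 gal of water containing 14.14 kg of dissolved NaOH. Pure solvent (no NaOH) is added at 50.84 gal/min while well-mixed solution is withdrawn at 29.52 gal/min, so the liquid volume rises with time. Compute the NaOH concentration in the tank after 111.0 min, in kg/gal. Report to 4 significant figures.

Total volume: dV/dt = Q_in − Q_out = 21.3200 gal/min, so V(t) = 1392 + 21.3200 t and V(111.0) = 3758.52 gal.
Species balance (pure solvent in): dm/dt = −Q_out · m/V(t).
dm/m = −Q_out dt/(V₀ + 21.3200 t); integrating gives ln(m/m₀) = −(Q_out/(Q_in−Q_out)) ln(V/V₀).
m = m₀ (V₀/V)^(Q_out/(Q_in−Q_out)) = 14.14 × (1392/3758.52)^(1.38462) = 3.57402 kg.
C = m/V = 3.57402/3758.52 = 0.000950912 kg/gal.

0.0009509 kg/gal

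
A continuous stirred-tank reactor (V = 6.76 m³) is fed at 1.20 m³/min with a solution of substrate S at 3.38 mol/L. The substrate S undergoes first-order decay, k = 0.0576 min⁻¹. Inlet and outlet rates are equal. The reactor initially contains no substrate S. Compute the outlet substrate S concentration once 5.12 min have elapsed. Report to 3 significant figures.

1.79 mol/L

V dC/dt = Q(C_in − C) − k V C.
This is linear with rate a = Q/V + k = 0.23511 min⁻¹.
C_ss = Q C_in/(Q + kV) = 2.5519 mol/L; C(t) = C_ss + (C₀ − C_ss) e^(−a t).
C(5.12) = 2.5519 + (-2.5519)·e^(−0.23511·5.12) = 2.5519 + (-2.5519)·0.30006 = 1.7862 mol/L.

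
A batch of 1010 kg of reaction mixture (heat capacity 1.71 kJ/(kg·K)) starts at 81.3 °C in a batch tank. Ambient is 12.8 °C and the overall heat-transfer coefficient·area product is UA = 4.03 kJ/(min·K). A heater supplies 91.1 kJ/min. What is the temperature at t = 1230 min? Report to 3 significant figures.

Lumped-capacitance energy balance: M c_p dT/dt = UA(T_amb − T) + Q̇.
dT/dt = (T_ss − T)/τ with T_ss = T_amb + Q̇/UA = 12.8 + 91.1/4.03 = 35.405 °C, τ = M c_p/UA = 1010·1.71/4.03 = 428.56 min.
Integrating: T(t) = T_ss + (T₀ − T_ss) e^(−t/τ).
T(1230) = 35.405 + (45.895)·0.056695 = 38.007 °C.

38.0 °C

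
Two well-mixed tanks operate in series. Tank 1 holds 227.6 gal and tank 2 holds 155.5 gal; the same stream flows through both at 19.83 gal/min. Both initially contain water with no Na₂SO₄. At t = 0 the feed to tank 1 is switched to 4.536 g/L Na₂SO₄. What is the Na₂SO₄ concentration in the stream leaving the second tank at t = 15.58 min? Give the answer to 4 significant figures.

Time constants: τᵢ = Vᵢ/Q for each well-mixed tank.
τ₁ = 227.6/19.83 = 11.4776 min; τ₂ = 155.5/19.83 = 7.84165 min.
Solving the cascade with C₁(0)=C₂(0)=0 gives C₂(t) = C_in[1 − (τ₁ e^(−t/τ₁) − τ₂ e^(−t/τ₂))/(τ₁ − τ₂)].
At t = 15.58: e^(−t/τ₁) = 0.257321, e^(−t/τ₂) = 0.137130.
C₂ = 4.536·[1 − (11.4776·0.257321 − 7.84165·0.137130)/(3.63591)] = 4.536·0.483460 = 2.19298 g/L.

2.193 g/L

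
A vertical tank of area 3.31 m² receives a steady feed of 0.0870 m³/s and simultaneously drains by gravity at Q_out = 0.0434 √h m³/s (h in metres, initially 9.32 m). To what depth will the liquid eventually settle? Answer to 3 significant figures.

Level balance: A dh/dt = 0.0870 − 0.0434 √h. Setting dh/dt = 0:
Q_in = 0.0434 √h_ss ⇒ √h_ss = 0.0870/0.0434 = 2.0046.
h_ss = 2.0046² = 4.0185 m. (Since h₀ = 9.32 m > h_ss, the level will fall toward this value.)

4.02 m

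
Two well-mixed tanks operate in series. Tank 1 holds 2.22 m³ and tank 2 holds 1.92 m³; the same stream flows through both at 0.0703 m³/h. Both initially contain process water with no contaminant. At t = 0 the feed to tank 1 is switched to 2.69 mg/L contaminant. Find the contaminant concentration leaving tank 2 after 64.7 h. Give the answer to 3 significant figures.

Each tank obeys Vᵢ dCᵢ/dt = Q(Cᵢ₋₁ − Cᵢ), so τᵢ = Vᵢ/Q.
τ₁ = 2.22/0.0703 = 31.579 h; τ₂ = 1.92/0.0703 = 27.312 h.
Tank 1: C₁ = C_in(1 − e^(−t/τ₁)). Tank 2 (τ₁ ≠ τ₂): C₂ = C_in[1 − (τ₁ e^(−t/τ₁) − τ₂ e^(−t/τ₂))/(τ₁ − τ₂)].
At t = 64.7: e^(−t/τ₁) = 0.12889, e^(−t/τ₂) = 0.093578.
C₂ = 2.69·[1 − (31.579·0.12889 − 27.312·0.093578)/(4.2674)] = 2.69·0.64515 = 1.7354 mg/L.

1.74 mg/L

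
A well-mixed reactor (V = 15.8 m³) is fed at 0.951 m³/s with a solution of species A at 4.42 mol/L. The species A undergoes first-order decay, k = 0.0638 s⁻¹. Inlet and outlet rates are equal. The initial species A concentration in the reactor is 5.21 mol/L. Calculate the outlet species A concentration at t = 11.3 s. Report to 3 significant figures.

Species balance: V dC/dt = Q C_in − Q C − k V C.
This is linear with rate a = Q/V + k = 0.12399 s⁻¹.
C_ss = Q C_in/(Q + kV) = 2.1457 mol/L; C(t) = C_ss + (C₀ − C_ss) e^(−a t).
C(11.3) = 2.1457 + (3.0643)·e^(−0.12399·11.3) = 2.1457 + (3.0643)·0.24633 = 2.9005 mol/L.

2.90 mol/L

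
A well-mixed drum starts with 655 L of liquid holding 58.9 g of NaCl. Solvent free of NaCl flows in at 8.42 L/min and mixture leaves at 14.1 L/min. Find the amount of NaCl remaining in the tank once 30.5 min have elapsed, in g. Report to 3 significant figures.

Let m(t) be the amount of NaCl. Volume: V(t) = V₀ + (Q_in − Q_out) t = 655 − 5.6800 t; V(30.5) = 481.76 L.
Species balance (pure solvent in): dm/dt = −Q_out · m/V(t).
dm/m = −Q_out dt/(V₀ − 5.6800 t); integrating gives ln(m/m₀) = −(Q_out/(Q_in−Q_out)) ln(V/V₀).
m = m₀ (V₀/V)^(Q_out/(Q_in−Q_out)) = 58.9 × (655/481.76)^(-2.4824) = 27.475 g.

27.5 g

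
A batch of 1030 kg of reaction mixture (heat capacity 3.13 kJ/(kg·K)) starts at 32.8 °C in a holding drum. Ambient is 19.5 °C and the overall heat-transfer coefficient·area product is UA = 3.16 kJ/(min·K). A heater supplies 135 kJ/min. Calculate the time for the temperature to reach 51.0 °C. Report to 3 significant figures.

First-law balance (no shaft work): M c_p dT/dt = −UA(T − T_amb) + Q̇.
τ = M c_p/UA = 1020.2 min; T_ss = T_amb + Q̇/UA = 19.5 + 135/3.16 = 62.222 °C.
T(t) = T_ss + (T₀ − T_ss)e^(−t/τ); set T = 51.0:
t = −τ ln[(T − T_ss)/(T₀ − T_ss)] = −1020.2 · ln(0.38141) = 983.38 min.

983 min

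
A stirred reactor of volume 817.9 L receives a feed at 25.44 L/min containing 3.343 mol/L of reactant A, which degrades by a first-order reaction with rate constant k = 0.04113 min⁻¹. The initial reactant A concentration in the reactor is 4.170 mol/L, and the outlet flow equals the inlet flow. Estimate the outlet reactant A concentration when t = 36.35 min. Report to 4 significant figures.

1.637 mol/L

V dC/dt = Q(C_in − C) − k V C.
dC/dt = (Q/V) C_in − (Q/V + k) C; effective rate a = Q/V + k = 0.0311040 + 0.04113 = 0.0722340 min⁻¹.
C_ss = Q C_in/(Q + kV) = 1.43950 mol/L; C(t) = C_ss + (C₀ − C_ss) e^(−a t).
C(36.35) = 1.43950 + (2.73050)·e^(−0.0722340·36.35) = 1.43950 + (2.73050)·0.0723885 = 1.63716 mol/L.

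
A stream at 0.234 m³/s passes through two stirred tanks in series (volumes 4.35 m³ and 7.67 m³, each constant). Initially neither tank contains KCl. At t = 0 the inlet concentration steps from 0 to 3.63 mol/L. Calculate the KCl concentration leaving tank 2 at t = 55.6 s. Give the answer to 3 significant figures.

Species balance on tank i: dCᵢ/dt = (Cᵢ₋₁ − Cᵢ)/τᵢ with τᵢ = Vᵢ/Q.
τ₁ = 4.35/0.234 = 18.590 s; τ₂ = 7.67/0.234 = 32.778 s.
Tank 1: C₁ = C_in(1 − e^(−t/τ₁)). Tank 2 (τ₁ ≠ τ₂): C₂ = C_in[1 − (τ₁ e^(−t/τ₁) − τ₂ e^(−t/τ₂))/(τ₁ − τ₂)].
At t = 55.6: e^(−t/τ₁) = 0.050242, e^(−t/τ₂) = 0.18337.
C₂ = 3.63·[1 − (18.590·0.050242 − 32.778·0.18337)/(-14.188)] = 3.63·0.64221 = 2.3312 mol/L.

2.33 mol/L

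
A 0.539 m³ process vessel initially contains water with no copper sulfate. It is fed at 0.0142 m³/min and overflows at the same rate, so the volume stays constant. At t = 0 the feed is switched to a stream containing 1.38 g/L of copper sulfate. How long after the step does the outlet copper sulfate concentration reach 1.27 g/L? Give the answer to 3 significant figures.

Species balance: V dC/dt = Q(C_in − C) ⇒ τ = V/Q = 37.958 min.
C(t) = C_in + (C₀ − C_in) e^(−t/τ). Set C = 1.27 and solve for t:
e^(−t/τ) = (C − C_in)/(C₀ − C_in) = (1.27 − 1.38)/(0 − 1.38) = 0.079710
t = −τ ln(…) = 37.958 × 2.5294 = 96.009 min.

96.0 min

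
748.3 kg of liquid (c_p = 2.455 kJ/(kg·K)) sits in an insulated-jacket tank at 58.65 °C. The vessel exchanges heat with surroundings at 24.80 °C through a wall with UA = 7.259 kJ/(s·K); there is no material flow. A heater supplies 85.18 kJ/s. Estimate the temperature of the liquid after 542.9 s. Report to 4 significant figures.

First-law balance (no shaft work): M c_p dT/dt = −UA(T − T_amb) + Q̇.
dT/dt = (T_ss − T)/τ with T_ss = T_amb + Q̇/UA = 24.80 + 85.18/7.259 = 36.5344 °C, τ = M c_p/UA = 748.3·2.455/7.259 = 253.076 s.
This is linear first-order; T(t) = T_ss + (T₀ − T_ss) e^(−t/τ).
T(542.9) = 36.5344 + (22.1156)·0.117044 = 39.1229 °C.

39.12 °C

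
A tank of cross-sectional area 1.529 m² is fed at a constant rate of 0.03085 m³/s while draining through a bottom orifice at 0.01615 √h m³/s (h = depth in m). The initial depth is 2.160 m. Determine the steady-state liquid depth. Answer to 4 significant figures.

3.649 m

Level balance: A dh/dt = 0.03085 − 0.01615 √h. Setting dh/dt = 0:
Q_in = 0.01615 √h_ss ⇒ √h_ss = 0.03085/0.01615 = 1.91022.
h_ss = 1.91022² = 3.64893 m. (Since h₀ = 2.160 m < h_ss, the level will rise toward this value.)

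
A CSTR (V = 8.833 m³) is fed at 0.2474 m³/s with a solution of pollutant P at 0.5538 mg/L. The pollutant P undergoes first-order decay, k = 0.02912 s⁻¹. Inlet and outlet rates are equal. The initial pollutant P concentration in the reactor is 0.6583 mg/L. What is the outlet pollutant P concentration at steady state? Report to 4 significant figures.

0.2715 mg/L

V dC/dt = Q(C_in − C) − k V C.
At steady state: 0 = Q C_in − (Q + kV) C_ss, so C_ss = Q C_in/(Q + kV).
C_ss = 0.2474·0.5538/(0.2474 + 0.02912·8.833) = 0.137010/0.504617 = 0.271513 mg/L.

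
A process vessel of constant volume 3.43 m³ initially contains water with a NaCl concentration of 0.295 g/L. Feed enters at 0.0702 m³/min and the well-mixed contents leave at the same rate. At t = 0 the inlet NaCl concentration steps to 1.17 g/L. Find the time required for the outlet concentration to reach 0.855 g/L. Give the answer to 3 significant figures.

49.9 min

Species balance: V dC/dt = Q(C_in − C) ⇒ τ = V/Q = 48.860 min.
C(t) = C_in + (C₀ − C_in) e^(−t/τ). Set C = 0.855 and solve for t:
e^(−t/τ) = (C − C_in)/(C₀ − C_in) = (0.855 − 1.17)/(0.295 − 1.17) = 0.36000
t = −τ ln(…) = 48.860 × 1.0217 = 49.918 min.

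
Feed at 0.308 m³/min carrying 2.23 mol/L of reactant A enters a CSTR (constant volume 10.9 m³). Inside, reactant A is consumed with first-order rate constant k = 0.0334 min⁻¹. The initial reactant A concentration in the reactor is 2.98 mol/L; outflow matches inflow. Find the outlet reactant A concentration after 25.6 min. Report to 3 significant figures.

1.43 mol/L

Species balance: V dC/dt = Q C_in − Q C − k V C.
This is linear with rate a = Q/V + k = 0.061657 min⁻¹.
C_ss = Q C_in/(Q + kV) = 1.0220 mol/L; C(t) = C_ss + (C₀ − C_ss) e^(−a t).
C(25.6) = 1.0220 + (1.9580)·e^(−0.061657·25.6) = 1.0220 + (1.9580)·0.20630 = 1.4259 mol/L.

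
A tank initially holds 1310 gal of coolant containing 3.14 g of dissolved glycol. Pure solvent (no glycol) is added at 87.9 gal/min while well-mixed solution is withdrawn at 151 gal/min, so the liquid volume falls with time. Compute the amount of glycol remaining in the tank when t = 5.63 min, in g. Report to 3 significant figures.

1.47 g

Total volume: dV/dt = Q_in − Q_out = -63.100 gal/min, so V(t) = 1310 − 63.100 t and V(5.63) = 954.75 gal.
No glycol enters, so dm/dt = −Q_out · (m/V).
Separate: dm/m = −Q_out dt/V(t) ⇒ ln(m/m₀) = −(Q_out/(Q_in−Q_out)) ln(V/V₀).
m = m₀ (V₀/V)^(Q_out/(Q_in−Q_out)) = 3.14 × (1310/954.75)^(-2.3930) = 1.4729 g.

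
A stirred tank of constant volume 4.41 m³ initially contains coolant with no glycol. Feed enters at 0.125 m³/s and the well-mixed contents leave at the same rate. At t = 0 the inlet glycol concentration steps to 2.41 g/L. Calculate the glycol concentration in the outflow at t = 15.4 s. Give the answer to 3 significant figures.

Transient balance on the dissolved component: V dC/dt = Q(C_in − C).
So dC/dt = (C_in − C)/τ with τ = V/Q = 4.41/0.125 = 35.280 s.
Integrating: C(t) = C_in + (C₀ − C_in) e^(−t/τ).
C(15.4) = 2.41 + (0 − 2.41)·e^(−15.4/35.280) = 2.41 + (-2.4100)·0.64629 = 0.85244 g/L.

0.852 g/L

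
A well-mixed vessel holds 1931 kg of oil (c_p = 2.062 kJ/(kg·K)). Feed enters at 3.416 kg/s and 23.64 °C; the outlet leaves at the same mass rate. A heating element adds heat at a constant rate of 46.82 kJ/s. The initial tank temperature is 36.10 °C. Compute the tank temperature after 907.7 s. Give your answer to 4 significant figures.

31.45 °C

Heat balance on the well-mixed liquid: M c_p dT/dt = ṁ c_p (T_in − T) + 46.82.
Rearrange: dT/dt = (T_ss − T)/τ with τ = M/ṁ = 565.281 s and T_ss = T_in + Q̇/(ṁ c_p) = 30.2870 °C.
This is linear first-order; T(t) = T_ss + (T₀ − T_ss) e^(−t/τ).
T(907.7) = 30.2870 + (5.81301)·e^(−907.7/565.281) = 30.2870 + (5.81301)·0.200739 = 31.4539 °C.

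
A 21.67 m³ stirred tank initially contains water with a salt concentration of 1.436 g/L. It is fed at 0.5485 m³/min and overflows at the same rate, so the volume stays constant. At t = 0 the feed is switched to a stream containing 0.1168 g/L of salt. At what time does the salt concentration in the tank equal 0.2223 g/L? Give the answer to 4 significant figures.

99.80 min

Species balance: V dC/dt = Q(C_in − C) ⇒ τ = V/Q = 39.5077 min.
C(t) = C_in + (C₀ − C_in) e^(−t/τ). Set C = 0.2223 and solve for t:
e^(−t/τ) = (C − C_in)/(C₀ − C_in) = (0.2223 − 0.1168)/(1.436 − 0.1168) = 0.0799727
t = −τ ln(…) = 39.5077 × 2.52607 = 99.7993 min.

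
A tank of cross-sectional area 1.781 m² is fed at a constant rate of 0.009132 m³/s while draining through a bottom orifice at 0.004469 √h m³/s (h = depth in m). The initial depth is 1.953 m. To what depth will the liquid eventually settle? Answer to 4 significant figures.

A dh/dt = Q_in − 0.004469 √h. Steady state requires inflow = outflow:
Q_in = 0.004469 √h_ss ⇒ √h_ss = 0.009132/0.004469 = 2.04341.
h_ss = 2.04341² = 4.17553 m. (Since h₀ = 1.953 m < h_ss, the level will rise toward this value.)

4.176 m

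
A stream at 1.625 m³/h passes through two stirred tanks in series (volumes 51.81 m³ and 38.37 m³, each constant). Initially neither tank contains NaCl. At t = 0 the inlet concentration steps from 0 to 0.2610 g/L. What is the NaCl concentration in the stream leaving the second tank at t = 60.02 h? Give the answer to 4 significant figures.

0.1665 g/L

Time constants: τᵢ = Vᵢ/Q for each well-mixed tank.
τ₁ = 51.81/1.625 = 31.8831 h; τ₂ = 38.37/1.625 = 23.6123 h.
Tank 1: C₁ = C_in(1 − e^(−t/τ₁)). Tank 2 (τ₁ ≠ τ₂): C₂ = C_in[1 − (τ₁ e^(−t/τ₁) − τ₂ e^(−t/τ₂))/(τ₁ − τ₂)].
At t = 60.02: e^(−t/τ₁) = 0.152209, e^(−t/τ₂) = 0.0787171.
C₂ = 0.2610·[1 − (31.8831·0.152209 − 23.6123·0.0787171)/(8.27077)] = 0.2610·0.637980 = 0.166513 g/L.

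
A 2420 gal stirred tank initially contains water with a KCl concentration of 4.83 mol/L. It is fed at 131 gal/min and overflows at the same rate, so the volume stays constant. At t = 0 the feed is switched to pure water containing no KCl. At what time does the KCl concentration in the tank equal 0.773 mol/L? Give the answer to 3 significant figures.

33.8 min

Mass balance on the solute (V constant): V dC/dt = Q(C_in − C), so τ = V/Q = 18.473 min.
C(t) = C_in + (C₀ − C_in) e^(−t/τ). Set C = 0.773 and solve for t:
e^(−t/τ) = (C − C_in)/(C₀ − C_in) = (0.773 − 0)/(4.83 − 0) = 0.16004
t = −τ ln(…) = 18.473 × 1.8323 = 33.849 min.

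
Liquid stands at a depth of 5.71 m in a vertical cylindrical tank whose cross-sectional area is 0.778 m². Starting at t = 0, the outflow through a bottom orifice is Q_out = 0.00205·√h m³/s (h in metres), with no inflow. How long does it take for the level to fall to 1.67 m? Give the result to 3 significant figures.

833 s

A dh/dt = −Q_out = −0.00205 √h.
∫ h^(−1/2) dh = −(0.00205/A) ∫ dt, giving 2√h = 2√h₀ − (0.00205/A) t.
t = 2A(√h₀ − √h)/0.00205 = 2·0.778·(√5.71 − √1.67)/0.00205
  = 1.5560 × (2.3896 − 1.2923) / 0.00205 = 832.86 s.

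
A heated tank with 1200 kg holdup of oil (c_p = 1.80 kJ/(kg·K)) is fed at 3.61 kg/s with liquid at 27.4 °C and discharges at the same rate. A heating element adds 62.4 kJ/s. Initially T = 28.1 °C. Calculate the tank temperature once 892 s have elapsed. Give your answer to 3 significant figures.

M c_p dT/dt = ṁ c_p (T_in − T) + Q̇.
Rearrange: dT/dt = (T_ss − T)/τ with τ = M/ṁ = 332.41 s and T_ss = T_in + Q̇/(ṁ c_p) = 37.003 °C.
T approaches T_ss exponentially: T(t) = T_ss + (T₀ − T_ss) e^(−t/τ).
T(892) = 37.003 + (-8.9030)·e^(−892/332.41) = 37.003 + (-8.9030)·0.068328 = 36.395 °C.

36.4 °C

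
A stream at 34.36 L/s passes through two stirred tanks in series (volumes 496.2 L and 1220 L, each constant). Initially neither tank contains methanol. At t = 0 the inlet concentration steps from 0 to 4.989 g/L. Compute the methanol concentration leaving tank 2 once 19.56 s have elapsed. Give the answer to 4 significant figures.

1.024 g/L

Species balance on tank i: dCᵢ/dt = (Cᵢ₋₁ − Cᵢ)/τᵢ with τᵢ = Vᵢ/Q.
τ₁ = 496.2/34.36 = 14.4412 s; τ₂ = 1220/34.36 = 35.5064 s.
Tank 1: C₁ = C_in(1 − e^(−t/τ₁)). Tank 2 (τ₁ ≠ τ₂): C₂ = C_in[1 − (τ₁ e^(−t/τ₁) − τ₂ e^(−t/τ₂))/(τ₁ − τ₂)].
At t = 19.56: e^(−t/τ₁) = 0.258087, e^(−t/τ₂) = 0.576439.
C₂ = 4.989·[1 − (14.4412·0.258087 − 35.5064·0.576439)/(-21.0652)] = 4.989·0.205316 = 1.02432 g/L.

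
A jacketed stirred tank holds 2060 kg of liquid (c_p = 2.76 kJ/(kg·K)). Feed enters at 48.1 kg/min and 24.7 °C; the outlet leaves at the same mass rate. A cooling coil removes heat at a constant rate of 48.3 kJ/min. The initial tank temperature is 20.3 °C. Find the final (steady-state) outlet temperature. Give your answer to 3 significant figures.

24.3 °C

M c_p dT/dt = ṁ c_p (T_in − T) − Q̇.
At steady state dT/dt = 0 ⇒ T_ss = T_in − Q̇/(ṁ c_p) = 24.7 − 48.3/(48.1·2.76) = 24.336 °C.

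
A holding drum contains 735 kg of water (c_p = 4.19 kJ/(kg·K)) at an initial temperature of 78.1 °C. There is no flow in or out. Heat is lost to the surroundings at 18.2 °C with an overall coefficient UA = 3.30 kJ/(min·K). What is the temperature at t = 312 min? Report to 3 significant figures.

Unsteady energy balance on the tank contents: M c_p dT/dt = −UA(T − T_amb).
dT/dt = (T_ss − T)/τ with T_ss = T_amb = 18.200 °C, τ = M c_p/UA = 735·4.19/3.30 = 933.23 min.
Solution: T(t) = T_ss + (T₀ − T_ss) e^(−t/τ).
T(312) = 18.200 + (59.900)·0.71582 = 61.078 °C.

61.1 °C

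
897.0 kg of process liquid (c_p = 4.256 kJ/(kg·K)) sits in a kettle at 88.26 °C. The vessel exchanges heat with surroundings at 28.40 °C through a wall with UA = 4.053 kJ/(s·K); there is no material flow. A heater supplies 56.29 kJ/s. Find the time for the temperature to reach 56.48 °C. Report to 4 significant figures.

Lumped-capacitance energy balance: M c_p dT/dt = UA(T_amb − T) + Q̇.
τ = M c_p/UA = 941.927 s; T_ss = T_amb + Q̇/UA = 28.40 + 56.29/4.053 = 42.2885 °C.
T(t) = T_ss + (T₀ − T_ss)e^(−t/τ); set T = 56.48:
t = −τ ln[(T − T_ss)/(T₀ − T_ss)] = −941.927 · ln(0.308702) = 1107.12 s.

1107 s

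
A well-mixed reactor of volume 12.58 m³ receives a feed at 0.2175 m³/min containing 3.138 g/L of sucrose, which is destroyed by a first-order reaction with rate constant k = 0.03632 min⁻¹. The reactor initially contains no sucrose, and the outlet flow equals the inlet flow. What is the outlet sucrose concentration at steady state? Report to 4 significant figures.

V dC/dt = Q(C_in − C) − k V C.
Steady state (dC/dt = 0): C_ss = Q C_in/(Q + kV) = C_in/(1 + kV/Q).
C_ss = 0.2175·3.138/(0.2175 + 0.03632·12.58) = 0.682515/0.674406 = 1.01202 g/L.

1.012 g/L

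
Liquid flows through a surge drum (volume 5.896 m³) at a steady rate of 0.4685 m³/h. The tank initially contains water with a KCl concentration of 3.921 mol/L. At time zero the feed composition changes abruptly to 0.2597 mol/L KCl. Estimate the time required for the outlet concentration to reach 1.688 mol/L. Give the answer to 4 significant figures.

11.85 h

Species balance: V dC/dt = Q(C_in − C) ⇒ τ = V/Q = 12.5848 h.
C(t) = C_in + (C₀ − C_in) e^(−t/τ). Set C = 1.688 and solve for t:
e^(−t/τ) = (C − C_in)/(C₀ − C_in) = (1.688 − 0.2597)/(3.921 − 0.2597) = 0.390107
t = −τ ln(…) = 12.5848 × 0.941333 = 11.8465 h.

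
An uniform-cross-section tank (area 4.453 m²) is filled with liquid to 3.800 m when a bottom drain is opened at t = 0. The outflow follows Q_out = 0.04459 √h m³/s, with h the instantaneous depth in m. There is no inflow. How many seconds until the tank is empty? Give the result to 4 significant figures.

389.3 s

Mass balance (ρ constant): A dh/dt = −0.04459 √h.
Separate and integrate: 2(√h − √h₀) = −(0.04459/A) t.
Set h = 0: 2√h₀ = (0.04459/A) t_empty ⇒ t_empty = 2A√h₀/0.04459.
t_empty = 2·4.453·√3.800/0.04459 = 8.90600·1.94936/0.04459 = 389.347 s.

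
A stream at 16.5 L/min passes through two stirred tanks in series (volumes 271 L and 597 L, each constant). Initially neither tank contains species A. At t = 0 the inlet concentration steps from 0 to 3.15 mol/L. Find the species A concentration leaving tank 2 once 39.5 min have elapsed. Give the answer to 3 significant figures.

Species balance on tank i: dCᵢ/dt = (Cᵢ₋₁ − Cᵢ)/τᵢ with τᵢ = Vᵢ/Q.
τ₁ = 271/16.5 = 16.424 min; τ₂ = 597/16.5 = 36.182 min.
Solving the cascade with C₁(0)=C₂(0)=0 gives C₂(t) = C_in[1 − (τ₁ e^(−t/τ₁) − τ₂ e^(−t/τ₂))/(τ₁ − τ₂)].
At t = 39.5: e^(−t/τ₁) = 0.090267, e^(−t/τ₂) = 0.33564.
C₂ = 3.15·[1 − (16.424·0.090267 − 36.182·0.33564)/(-19.758)] = 3.15·0.46038 = 1.4502 mol/L.

1.45 mol/L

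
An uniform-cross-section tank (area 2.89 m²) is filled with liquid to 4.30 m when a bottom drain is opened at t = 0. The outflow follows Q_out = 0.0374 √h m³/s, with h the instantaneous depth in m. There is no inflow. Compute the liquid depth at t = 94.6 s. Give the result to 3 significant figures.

2.14 m

A dh/dt = −Q_out = −0.0374 √h.
Separate and integrate: 2(√h − √h₀) = −(0.0374/A) t.
√h = √4.30 − 0.0374·94.6/(2·2.89) = 2.0736 − 0.61212 = 1.4615.
h = 1.4615² = 2.1361 m.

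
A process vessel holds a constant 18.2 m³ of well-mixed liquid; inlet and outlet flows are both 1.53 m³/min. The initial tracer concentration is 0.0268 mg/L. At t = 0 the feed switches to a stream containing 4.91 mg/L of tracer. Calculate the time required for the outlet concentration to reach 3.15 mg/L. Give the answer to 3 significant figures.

Accumulation = in − out for the solute gives V dC/dt = Q(C_in − C), so τ = V/Q = 11.895 min.
C(t) = C_in + (C₀ − C_in) e^(−t/τ). Set C = 3.15 and solve for t:
e^(−t/τ) = (C − C_in)/(C₀ − C_in) = (3.15 − 4.91)/(0.0268 − 4.91) = 0.36042
t = −τ ln(…) = 11.895 × 1.0205 = 12.139 min.

12.1 min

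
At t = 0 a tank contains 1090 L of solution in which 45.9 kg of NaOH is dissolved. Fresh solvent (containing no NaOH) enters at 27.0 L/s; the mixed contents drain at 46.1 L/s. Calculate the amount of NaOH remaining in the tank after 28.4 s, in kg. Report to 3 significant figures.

Total volume: dV/dt = Q_in − Q_out = -19.100 L/s, so V(t) = 1090 − 19.100 t and V(28.4) = 547.56 L.
Solute balance: dm/dt = 0 − Q_out C = −Q_out m/V(t).
dm/m = −Q_out dt/(V₀ − 19.100 t); integrating gives ln(m/m₀) = −(Q_out/(Q_in−Q_out)) ln(V/V₀).
m = m₀ (V₀/V)^(Q_out/(Q_in−Q_out)) = 45.9 × (1090/547.56)^(-2.4136) = 8.7127 kg.

8.71 kg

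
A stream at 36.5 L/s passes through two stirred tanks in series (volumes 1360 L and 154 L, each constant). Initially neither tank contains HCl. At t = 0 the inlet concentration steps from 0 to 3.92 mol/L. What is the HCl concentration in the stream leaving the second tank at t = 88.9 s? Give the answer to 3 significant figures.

3.51 mol/L

Species balance on tank i: dCᵢ/dt = (Cᵢ₋₁ − Cᵢ)/τᵢ with τᵢ = Vᵢ/Q.
τ₁ = 1360/36.5 = 37.260 s; τ₂ = 154/36.5 = 4.2192 s.
Solving the cascade with C₁(0)=C₂(0)=0 gives C₂(t) = C_in[1 − (τ₁ e^(−t/τ₁) − τ₂ e^(−t/τ₂))/(τ₁ − τ₂)].
At t = 88.9: e^(−t/τ₁) = 0.092004, e^(−t/τ₂) = 7.0667e-10.
C₂ = 3.92·[1 − (37.260·0.092004 − 4.2192·7.0667e-10)/(33.041)] = 3.92·0.89625 = 3.5133 mol/L.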